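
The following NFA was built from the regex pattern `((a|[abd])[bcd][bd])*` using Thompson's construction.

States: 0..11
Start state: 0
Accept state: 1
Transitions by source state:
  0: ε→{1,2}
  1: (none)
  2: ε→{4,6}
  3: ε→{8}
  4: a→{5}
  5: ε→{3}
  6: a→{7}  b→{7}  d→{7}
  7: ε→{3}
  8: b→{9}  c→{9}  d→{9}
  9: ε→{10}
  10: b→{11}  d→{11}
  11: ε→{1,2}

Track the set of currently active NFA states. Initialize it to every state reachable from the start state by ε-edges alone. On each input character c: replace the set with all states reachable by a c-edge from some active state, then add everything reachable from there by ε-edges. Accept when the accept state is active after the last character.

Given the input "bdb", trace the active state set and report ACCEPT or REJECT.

Answer: ACCEPT

Derivation:
initial (ε-close {0}): {0,1,2,4,6}
'b' @ 1: {3,7,8}
'd' @ 2: {9,10}
'b' @ 3: {1,2,4,6,11}  ✓accept
end set {1,2,4,6,11} — state 1 in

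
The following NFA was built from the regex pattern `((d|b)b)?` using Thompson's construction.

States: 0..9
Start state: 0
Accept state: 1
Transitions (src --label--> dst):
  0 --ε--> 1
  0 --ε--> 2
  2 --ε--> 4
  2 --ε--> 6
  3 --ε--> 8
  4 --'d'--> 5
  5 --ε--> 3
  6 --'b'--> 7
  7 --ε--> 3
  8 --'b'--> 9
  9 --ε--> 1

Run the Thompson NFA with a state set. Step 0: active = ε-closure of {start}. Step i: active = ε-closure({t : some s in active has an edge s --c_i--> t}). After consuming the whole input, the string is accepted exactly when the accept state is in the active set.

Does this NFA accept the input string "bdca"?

start: ε-closure({0}) = {0,1,2,4,6}
'b' @ 1: {3,7,8}
'd' @ 2: {}  — state set empty
rest 'ca' ignored (set empty)
end set {} — state 1 not in

Answer: REJECT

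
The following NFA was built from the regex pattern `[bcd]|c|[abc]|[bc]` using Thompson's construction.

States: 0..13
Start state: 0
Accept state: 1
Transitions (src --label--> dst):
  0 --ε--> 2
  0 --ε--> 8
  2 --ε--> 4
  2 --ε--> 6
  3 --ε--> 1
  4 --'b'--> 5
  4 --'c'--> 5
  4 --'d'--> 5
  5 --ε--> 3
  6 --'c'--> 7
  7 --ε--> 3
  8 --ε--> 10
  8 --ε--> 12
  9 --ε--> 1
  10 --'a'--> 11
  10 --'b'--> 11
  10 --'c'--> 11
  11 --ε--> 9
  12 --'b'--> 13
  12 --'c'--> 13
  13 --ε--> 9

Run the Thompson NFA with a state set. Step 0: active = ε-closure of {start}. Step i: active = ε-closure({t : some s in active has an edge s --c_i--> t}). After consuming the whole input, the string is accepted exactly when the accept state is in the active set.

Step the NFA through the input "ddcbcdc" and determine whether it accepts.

Answer: REJECT

Derivation:
S₀ = ε-closure({0}) = {0,2,4,6,8,10,12}
'd' @ 1: {1,3,5}  (accept∈set)
'd' @ 2: {}  — state set empty
rest 'cbcdc' ignored (set empty)
final: {}; accept 1 not in set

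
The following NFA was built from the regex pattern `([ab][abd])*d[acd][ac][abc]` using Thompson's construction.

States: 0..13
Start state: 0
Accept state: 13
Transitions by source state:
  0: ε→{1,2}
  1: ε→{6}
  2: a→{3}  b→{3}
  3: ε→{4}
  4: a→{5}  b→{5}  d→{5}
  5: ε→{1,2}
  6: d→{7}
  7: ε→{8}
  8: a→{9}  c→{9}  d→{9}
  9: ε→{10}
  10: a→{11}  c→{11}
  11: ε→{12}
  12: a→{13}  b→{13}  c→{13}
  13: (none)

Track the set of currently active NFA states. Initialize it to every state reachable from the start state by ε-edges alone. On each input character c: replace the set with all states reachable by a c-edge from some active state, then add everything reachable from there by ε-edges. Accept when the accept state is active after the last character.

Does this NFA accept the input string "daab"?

Answer: ACCEPT

Derivation:
start: ε-closure({0}) = {0,1,2,6}
'd' @ 1: {7,8}
'a' @ 2: {9,10}
'a' @ 3: {11,12}
'b' @ 4: {13}  [accepting]
final: {13}; accept 13 in set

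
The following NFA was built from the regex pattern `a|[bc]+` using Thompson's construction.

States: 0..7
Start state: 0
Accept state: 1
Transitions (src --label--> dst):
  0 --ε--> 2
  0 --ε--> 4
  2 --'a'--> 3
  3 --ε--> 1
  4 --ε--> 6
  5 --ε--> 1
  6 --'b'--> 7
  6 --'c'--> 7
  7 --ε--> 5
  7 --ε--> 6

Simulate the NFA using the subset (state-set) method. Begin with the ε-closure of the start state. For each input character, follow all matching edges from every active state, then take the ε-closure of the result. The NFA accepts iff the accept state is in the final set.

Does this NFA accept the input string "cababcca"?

S₀ = ε-closure({0}) = {0,2,4,6}
'c' @ 1: {1,5,6,7}  [accepting]
'a' @ 2: {}  — state set empty
rest 'babcca' ignored (set empty)
final: {}; accept 1 not in set

Answer: REJECT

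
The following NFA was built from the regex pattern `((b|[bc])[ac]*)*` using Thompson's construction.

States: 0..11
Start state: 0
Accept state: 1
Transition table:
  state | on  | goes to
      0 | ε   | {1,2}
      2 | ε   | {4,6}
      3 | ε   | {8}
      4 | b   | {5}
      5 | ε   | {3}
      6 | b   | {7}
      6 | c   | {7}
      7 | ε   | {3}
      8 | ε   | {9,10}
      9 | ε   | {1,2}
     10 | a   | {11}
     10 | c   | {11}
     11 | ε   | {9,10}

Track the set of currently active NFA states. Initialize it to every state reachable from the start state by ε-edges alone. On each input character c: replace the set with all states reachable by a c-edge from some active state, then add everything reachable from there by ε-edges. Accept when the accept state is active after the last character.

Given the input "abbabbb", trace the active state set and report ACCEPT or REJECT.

Answer: REJECT

Trace:
S₀ = ε-closure({0}) = {0,1,2,4,6}
'a' @ 1: {}  — no active states
rest 'bbabbb' ignored (set empty)
after full input: {}  (accept=1 not in)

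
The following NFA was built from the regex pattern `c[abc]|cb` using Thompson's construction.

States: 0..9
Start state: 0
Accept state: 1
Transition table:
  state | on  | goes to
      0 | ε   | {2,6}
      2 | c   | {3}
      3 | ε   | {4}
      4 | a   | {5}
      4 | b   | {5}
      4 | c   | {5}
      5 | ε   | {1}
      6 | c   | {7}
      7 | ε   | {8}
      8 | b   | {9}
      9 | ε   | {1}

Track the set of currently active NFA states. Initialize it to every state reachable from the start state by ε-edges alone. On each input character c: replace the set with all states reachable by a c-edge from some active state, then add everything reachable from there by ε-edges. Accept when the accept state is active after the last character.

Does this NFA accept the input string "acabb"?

Answer: REJECT

Trace:
initial (ε-close {0}): {0,2,6}
'a' @ 1: {}  — no active states
rest 'cabb' ignored (set empty)
after full input: {}  (accept=1 not in)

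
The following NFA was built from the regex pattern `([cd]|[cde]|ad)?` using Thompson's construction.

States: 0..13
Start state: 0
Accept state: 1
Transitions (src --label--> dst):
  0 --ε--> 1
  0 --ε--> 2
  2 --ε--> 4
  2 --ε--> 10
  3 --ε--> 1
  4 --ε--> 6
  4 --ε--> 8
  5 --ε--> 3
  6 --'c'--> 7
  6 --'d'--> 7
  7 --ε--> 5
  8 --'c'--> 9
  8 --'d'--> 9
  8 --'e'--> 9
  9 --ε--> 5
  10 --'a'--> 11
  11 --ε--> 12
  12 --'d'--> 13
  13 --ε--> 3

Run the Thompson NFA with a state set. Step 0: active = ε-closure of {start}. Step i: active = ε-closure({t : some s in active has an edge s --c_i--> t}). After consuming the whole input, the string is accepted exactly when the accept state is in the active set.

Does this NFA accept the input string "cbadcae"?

Answer: REJECT

Trace:
initial (ε-close {0}): {0,1,2,4,6,8,10}
'c' @ 1: {1,3,5,7,9}  ✓accept
'b' @ 2: {}  — no active states
rest 'adcae' ignored (set empty)
end set {} — state 1 not in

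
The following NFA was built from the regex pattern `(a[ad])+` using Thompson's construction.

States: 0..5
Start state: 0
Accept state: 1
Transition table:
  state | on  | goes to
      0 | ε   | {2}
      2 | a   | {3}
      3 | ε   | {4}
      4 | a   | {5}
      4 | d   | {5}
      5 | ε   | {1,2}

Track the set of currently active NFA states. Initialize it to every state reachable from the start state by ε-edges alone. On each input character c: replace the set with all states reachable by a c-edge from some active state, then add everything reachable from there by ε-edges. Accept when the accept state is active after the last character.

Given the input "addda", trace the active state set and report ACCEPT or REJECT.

S₀ = ε-closure({0}) = {0,2}
'a' @ 1: {3,4}
'd' @ 2: {1,2,5}  [accepting]
'd' @ 3: {}  — dead — no transitions
rest 'da' ignored (set empty)
after full input: {}  (accept=1 not in)

Answer: REJECT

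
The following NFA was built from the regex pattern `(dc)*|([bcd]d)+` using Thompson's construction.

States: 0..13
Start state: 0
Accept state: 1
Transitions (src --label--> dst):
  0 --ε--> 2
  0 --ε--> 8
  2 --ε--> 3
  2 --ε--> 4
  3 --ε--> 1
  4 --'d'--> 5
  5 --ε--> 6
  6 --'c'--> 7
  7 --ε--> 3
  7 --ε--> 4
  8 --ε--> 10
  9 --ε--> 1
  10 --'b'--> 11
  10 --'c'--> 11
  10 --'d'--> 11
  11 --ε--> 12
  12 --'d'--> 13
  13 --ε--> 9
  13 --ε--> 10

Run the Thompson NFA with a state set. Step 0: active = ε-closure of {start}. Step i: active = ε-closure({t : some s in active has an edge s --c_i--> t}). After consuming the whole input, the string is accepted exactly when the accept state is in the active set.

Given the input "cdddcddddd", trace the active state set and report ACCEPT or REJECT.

Answer: ACCEPT

Steps:
initial (ε-close {0}): {0,1,2,3,4,8,10}
'c' @ 1: {11,12}
'd' @ 2: {1,9,10,13}  ✓accept
'd' @ 3: {11,12}
'd' @ 4: {1,9,10,13}  ✓accept
'c' @ 5: {11,12}
'd' @ 6: {1,9,10,13}  ✓accept
'd' @ 7: {11,12}
'd' @ 8: {1,9,10,13}  ✓accept
'd' @ 9: {11,12}
'd' @ 10: {1,9,10,13}  ✓accept
end set {1,9,10,13} — state 1 in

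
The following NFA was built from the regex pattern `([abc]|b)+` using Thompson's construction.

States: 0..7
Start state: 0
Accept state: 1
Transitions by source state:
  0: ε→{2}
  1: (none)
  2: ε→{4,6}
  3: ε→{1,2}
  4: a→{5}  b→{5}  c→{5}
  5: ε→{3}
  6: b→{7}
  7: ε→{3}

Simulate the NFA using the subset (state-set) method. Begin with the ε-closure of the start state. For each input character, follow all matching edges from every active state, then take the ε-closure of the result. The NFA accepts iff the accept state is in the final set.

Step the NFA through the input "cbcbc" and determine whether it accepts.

S₀ = ε-closure({0}) = {0,2,4,6}
'c' @ 1: {1,2,3,4,5,6}  ✓accept
'b' @ 2: {1,2,3,4,5,6,7}  ✓accept
'c' @ 3: {1,2,3,4,5,6}  ✓accept
'b' @ 4: {1,2,3,4,5,6,7}  ✓accept
'c' @ 5: {1,2,3,4,5,6}  ✓accept
after full input: {1,2,3,4,5,6}  (accept=1 in)

Answer: ACCEPT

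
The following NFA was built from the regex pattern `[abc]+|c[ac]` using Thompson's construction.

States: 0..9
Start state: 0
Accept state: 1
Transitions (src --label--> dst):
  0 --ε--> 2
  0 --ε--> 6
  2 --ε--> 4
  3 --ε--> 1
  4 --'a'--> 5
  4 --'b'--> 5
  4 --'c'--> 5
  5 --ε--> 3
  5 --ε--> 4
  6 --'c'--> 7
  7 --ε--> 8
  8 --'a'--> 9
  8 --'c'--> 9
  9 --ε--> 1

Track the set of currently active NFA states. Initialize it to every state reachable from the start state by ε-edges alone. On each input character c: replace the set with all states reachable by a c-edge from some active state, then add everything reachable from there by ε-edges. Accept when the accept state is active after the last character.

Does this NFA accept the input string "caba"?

Answer: ACCEPT

Derivation:
initial (ε-close {0}): {0,2,4,6}
'c' @ 1: {1,3,4,5,7,8}  [accepting]
'a' @ 2: {1,3,4,5,9}  [accepting]
'b' @ 3: {1,3,4,5}  [accepting]
'a' @ 4: {1,3,4,5}  [accepting]
final: {1,3,4,5}; accept 1 in set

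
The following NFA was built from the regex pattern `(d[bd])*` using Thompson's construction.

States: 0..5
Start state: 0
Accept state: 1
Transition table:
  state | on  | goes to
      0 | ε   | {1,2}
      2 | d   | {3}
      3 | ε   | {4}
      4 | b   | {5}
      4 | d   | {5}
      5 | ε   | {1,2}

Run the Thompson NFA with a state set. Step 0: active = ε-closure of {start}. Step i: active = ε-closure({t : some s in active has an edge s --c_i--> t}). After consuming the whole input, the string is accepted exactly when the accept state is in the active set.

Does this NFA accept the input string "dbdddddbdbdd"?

initial (ε-close {0}): {0,1,2}
'd' @ 1: {3,4}
'b' @ 2: {1,2,5}  [accepting]
'd' @ 3: {3,4}
'd' @ 4: {1,2,5}  [accepting]
'd' @ 5: {3,4}
'd' @ 6: {1,2,5}  [accepting]
'd' @ 7: {3,4}
'b' @ 8: {1,2,5}  [accepting]
'd' @ 9: {3,4}
'b' @ 10: {1,2,5}  [accepting]
'd' @ 11: {3,4}
'd' @ 12: {1,2,5}  [accepting]
final: {1,2,5}; accept 1 in set

Answer: ACCEPT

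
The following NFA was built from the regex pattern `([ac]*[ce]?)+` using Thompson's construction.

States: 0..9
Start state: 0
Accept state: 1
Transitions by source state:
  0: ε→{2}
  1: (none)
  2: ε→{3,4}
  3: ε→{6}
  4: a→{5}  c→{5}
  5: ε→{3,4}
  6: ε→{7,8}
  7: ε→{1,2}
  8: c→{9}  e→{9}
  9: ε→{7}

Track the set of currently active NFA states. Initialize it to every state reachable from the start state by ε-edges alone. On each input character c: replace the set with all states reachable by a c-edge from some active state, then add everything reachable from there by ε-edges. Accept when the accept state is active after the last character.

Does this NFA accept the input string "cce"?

initial (ε-close {0}): {0,1,2,3,4,6,7,8}
'c' @ 1: {1,2,3,4,5,6,7,8,9}  [accepting]
'c' @ 2: {1,2,3,4,5,6,7,8,9}  [accepting]
'e' @ 3: {1,2,3,4,6,7,8,9}  [accepting]
final: {1,2,3,4,6,7,8,9}; accept 1 in set

Answer: ACCEPT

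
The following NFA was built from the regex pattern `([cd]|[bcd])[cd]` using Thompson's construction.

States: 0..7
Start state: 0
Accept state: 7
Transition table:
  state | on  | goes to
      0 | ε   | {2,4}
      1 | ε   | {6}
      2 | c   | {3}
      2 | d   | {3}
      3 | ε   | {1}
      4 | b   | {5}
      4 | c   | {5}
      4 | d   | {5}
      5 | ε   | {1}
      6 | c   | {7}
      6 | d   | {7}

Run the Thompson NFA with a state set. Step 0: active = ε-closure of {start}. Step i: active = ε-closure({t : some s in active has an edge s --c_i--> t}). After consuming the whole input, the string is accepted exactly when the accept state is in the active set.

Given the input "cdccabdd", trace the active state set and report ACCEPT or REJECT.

start: ε-closure({0}) = {0,2,4}
'c' @ 1: {1,3,5,6}
'd' @ 2: {7}  [accepting]
'c' @ 3: {}  — state set empty
rest 'cabdd' ignored (set empty)
end set {} — state 7 not in

Answer: REJECT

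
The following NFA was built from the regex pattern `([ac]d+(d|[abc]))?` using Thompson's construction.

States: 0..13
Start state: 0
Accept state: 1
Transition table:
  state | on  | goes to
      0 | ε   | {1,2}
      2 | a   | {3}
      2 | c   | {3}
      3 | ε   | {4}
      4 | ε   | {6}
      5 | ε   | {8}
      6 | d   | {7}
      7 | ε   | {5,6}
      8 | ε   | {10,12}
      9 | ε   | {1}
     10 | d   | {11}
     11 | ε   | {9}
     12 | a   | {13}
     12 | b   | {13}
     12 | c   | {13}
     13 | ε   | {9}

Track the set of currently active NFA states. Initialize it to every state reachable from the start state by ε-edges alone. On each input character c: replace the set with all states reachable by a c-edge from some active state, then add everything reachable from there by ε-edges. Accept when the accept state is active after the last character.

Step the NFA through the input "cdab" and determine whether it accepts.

start: ε-closure({0}) = {0,1,2}
'c' @ 1: {3,4,6}
'd' @ 2: {5,6,7,8,10,12}
'a' @ 3: {1,9,13}  [accepting]
'b' @ 4: {}  — state set empty
final: {}; accept 1 not in set

Answer: REJECT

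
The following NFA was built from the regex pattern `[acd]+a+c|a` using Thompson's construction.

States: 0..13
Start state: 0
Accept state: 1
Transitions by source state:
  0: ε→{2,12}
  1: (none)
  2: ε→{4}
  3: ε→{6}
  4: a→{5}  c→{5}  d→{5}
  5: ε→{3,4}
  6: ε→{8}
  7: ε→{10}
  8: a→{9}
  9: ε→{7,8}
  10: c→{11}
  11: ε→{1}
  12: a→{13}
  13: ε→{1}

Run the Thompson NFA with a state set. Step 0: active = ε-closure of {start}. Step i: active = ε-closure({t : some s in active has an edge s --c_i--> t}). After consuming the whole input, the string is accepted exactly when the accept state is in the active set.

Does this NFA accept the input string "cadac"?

initial (ε-close {0}): {0,2,4,12}
'c' @ 1: {3,4,5,6,8}
'a' @ 2: {3,4,5,6,7,8,9,10}
'd' @ 3: {3,4,5,6,8}
'a' @ 4: {3,4,5,6,7,8,9,10}
'c' @ 5: {1,3,4,5,6,8,11}  (accept∈set)
final: {1,3,4,5,6,8,11}; accept 1 in set

Answer: ACCEPT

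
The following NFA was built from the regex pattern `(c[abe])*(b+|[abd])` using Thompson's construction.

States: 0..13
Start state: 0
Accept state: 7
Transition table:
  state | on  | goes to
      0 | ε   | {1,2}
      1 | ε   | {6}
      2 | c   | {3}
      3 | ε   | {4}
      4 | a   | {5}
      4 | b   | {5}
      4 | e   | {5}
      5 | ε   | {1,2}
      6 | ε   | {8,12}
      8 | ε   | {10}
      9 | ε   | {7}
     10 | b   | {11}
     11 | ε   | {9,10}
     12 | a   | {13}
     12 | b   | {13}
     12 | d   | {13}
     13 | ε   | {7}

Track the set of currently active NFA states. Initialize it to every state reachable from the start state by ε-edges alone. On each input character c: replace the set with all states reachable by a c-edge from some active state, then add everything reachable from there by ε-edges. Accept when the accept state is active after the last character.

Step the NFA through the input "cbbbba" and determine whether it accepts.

start: ε-closure({0}) = {0,1,2,6,8,10,12}
'c' @ 1: {3,4}
'b' @ 2: {1,2,5,6,8,10,12}
'b' @ 3: {7,9,10,11,13}  [accepting]
'b' @ 4: {7,9,10,11}  [accepting]
'b' @ 5: {7,9,10,11}  [accepting]
'a' @ 6: {}  — dead — no transitions
final: {}; accept 7 not in set

Answer: REJECT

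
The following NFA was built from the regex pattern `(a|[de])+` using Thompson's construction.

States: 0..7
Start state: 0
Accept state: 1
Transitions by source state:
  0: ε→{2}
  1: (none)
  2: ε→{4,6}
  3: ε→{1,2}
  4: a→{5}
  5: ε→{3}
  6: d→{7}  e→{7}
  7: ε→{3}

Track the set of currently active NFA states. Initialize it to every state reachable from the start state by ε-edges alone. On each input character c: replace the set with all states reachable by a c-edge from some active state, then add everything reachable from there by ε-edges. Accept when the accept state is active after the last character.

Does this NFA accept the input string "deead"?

Answer: ACCEPT

Derivation:
S₀ = ε-closure({0}) = {0,2,4,6}
'd' @ 1: {1,2,3,4,6,7}  ✓accept
'e' @ 2: {1,2,3,4,6,7}  ✓accept
'e' @ 3: {1,2,3,4,6,7}  ✓accept
'a' @ 4: {1,2,3,4,5,6}  ✓accept
'd' @ 5: {1,2,3,4,6,7}  ✓accept
final: {1,2,3,4,6,7}; accept 1 in set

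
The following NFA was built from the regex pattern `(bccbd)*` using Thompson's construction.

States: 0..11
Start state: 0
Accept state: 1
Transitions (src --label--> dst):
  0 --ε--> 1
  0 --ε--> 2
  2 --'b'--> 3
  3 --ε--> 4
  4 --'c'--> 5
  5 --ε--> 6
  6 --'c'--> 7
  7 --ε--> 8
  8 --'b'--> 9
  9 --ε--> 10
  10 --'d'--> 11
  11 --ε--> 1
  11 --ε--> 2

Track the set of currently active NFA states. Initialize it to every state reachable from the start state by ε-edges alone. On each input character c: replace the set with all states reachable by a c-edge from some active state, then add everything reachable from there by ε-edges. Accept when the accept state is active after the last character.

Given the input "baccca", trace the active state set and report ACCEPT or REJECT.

initial (ε-close {0}): {0,1,2}
'b' @ 1: {3,4}
'a' @ 2: {}  — state set empty
rest 'ccca' ignored (set empty)
end set {} — state 1 not in

Answer: REJECT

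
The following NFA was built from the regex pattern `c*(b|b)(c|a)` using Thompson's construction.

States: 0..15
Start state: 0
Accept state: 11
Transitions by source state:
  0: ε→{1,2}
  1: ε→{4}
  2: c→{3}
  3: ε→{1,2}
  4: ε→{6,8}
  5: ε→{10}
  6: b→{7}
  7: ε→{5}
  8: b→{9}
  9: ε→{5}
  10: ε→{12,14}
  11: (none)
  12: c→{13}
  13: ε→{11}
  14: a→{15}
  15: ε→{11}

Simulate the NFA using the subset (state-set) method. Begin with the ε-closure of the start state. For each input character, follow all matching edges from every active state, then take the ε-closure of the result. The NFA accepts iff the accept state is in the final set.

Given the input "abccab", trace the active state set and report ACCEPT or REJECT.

S₀ = ε-closure({0}) = {0,1,2,4,6,8}
'a' @ 1: {}  — no active states
rest 'bccab' ignored (set empty)
final: {}; accept 11 not in set

Answer: REJECT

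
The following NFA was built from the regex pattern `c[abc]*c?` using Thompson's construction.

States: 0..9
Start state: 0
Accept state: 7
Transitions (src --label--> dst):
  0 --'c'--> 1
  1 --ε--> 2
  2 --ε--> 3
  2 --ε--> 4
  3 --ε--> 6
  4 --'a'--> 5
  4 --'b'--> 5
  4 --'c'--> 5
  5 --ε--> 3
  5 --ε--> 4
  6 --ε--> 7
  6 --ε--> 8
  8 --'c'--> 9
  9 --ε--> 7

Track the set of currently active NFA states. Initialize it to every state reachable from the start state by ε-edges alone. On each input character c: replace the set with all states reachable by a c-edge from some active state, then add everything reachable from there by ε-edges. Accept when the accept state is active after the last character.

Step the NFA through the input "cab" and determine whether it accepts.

S₀ = ε-closure({0}) = {0}
'c' @ 1: {1,2,3,4,6,7,8}  ✓accept
'a' @ 2: {3,4,5,6,7,8}  ✓accept
'b' @ 3: {3,4,5,6,7,8}  ✓accept
after full input: {3,4,5,6,7,8}  (accept=7 in)

Answer: ACCEPT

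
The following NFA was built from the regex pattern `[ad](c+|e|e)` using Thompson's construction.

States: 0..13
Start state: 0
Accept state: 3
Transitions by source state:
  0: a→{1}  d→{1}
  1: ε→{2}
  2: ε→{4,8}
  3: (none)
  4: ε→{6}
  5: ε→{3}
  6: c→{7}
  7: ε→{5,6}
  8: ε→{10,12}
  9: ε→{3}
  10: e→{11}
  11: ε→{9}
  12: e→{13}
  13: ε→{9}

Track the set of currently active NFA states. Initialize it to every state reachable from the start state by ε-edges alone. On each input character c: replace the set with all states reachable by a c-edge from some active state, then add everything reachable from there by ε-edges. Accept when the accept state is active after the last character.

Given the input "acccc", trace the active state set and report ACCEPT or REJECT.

initial (ε-close {0}): {0}
'a' @ 1: {1,2,4,6,8,10,12}
'c' @ 2: {3,5,6,7}  ✓accept
'c' @ 3: {3,5,6,7}  ✓accept
'c' @ 4: {3,5,6,7}  ✓accept
'c' @ 5: {3,5,6,7}  ✓accept
final: {3,5,6,7}; accept 3 in set

Answer: ACCEPT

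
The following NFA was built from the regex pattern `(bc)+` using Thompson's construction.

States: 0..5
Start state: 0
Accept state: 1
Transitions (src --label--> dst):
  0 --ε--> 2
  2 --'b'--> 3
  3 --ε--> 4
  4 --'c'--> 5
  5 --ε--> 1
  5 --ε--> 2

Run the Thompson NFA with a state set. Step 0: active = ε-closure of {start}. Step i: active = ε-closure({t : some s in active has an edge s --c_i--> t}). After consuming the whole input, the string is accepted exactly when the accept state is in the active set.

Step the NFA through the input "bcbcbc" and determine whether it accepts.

Answer: ACCEPT

Derivation:
initial (ε-close {0}): {0,2}
'b' @ 1: {3,4}
'c' @ 2: {1,2,5}  [accepting]
'b' @ 3: {3,4}
'c' @ 4: {1,2,5}  [accepting]
'b' @ 5: {3,4}
'c' @ 6: {1,2,5}  [accepting]
final: {1,2,5}; accept 1 in set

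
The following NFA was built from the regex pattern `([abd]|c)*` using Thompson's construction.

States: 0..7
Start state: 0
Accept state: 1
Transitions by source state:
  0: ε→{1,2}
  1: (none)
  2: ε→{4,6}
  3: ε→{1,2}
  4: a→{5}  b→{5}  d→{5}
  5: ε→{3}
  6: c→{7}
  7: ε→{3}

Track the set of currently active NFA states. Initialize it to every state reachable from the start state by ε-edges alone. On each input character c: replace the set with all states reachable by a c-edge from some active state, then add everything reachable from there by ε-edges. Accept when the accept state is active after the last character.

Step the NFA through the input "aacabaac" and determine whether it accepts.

Answer: ACCEPT

Trace:
start: ε-closure({0}) = {0,1,2,4,6}
'a' @ 1: {1,2,3,4,5,6}  (accept∈set)
'a' @ 2: {1,2,3,4,5,6}  (accept∈set)
'c' @ 3: {1,2,3,4,6,7}  (accept∈set)
'a' @ 4: {1,2,3,4,5,6}  (accept∈set)
'b' @ 5: {1,2,3,4,5,6}  (accept∈set)
'a' @ 6: {1,2,3,4,5,6}  (accept∈set)
'a' @ 7: {1,2,3,4,5,6}  (accept∈set)
'c' @ 8: {1,2,3,4,6,7}  (accept∈set)
after full input: {1,2,3,4,6,7}  (accept=1 in)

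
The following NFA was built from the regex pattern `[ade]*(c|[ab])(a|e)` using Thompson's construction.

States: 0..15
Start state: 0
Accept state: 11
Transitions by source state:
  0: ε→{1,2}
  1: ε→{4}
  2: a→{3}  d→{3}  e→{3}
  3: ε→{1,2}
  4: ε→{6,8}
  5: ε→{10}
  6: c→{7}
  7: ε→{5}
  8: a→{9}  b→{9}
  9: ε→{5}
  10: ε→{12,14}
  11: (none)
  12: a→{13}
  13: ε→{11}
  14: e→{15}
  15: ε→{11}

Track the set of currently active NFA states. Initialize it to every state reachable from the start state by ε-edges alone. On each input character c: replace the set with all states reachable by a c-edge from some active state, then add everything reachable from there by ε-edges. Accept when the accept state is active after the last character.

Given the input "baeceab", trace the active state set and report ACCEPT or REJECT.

S₀ = ε-closure({0}) = {0,1,2,4,6,8}
'b' @ 1: {5,9,10,12,14}
'a' @ 2: {11,13}  ✓accept
'e' @ 3: {}  — no active states
rest 'ceab' ignored (set empty)
end set {} — state 11 not in

Answer: REJECT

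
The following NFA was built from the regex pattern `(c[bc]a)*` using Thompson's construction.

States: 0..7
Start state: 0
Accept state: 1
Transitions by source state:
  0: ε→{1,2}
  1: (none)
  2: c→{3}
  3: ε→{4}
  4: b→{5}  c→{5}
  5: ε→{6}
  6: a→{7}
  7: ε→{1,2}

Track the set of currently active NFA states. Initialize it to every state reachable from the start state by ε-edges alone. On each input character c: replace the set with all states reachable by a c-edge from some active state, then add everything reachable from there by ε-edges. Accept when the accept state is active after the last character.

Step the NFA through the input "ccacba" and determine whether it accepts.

S₀ = ε-closure({0}) = {0,1,2}
'c' @ 1: {3,4}
'c' @ 2: {5,6}
'a' @ 3: {1,2,7}  ✓accept
'c' @ 4: {3,4}
'b' @ 5: {5,6}
'a' @ 6: {1,2,7}  ✓accept
end set {1,2,7} — state 1 in

Answer: ACCEPT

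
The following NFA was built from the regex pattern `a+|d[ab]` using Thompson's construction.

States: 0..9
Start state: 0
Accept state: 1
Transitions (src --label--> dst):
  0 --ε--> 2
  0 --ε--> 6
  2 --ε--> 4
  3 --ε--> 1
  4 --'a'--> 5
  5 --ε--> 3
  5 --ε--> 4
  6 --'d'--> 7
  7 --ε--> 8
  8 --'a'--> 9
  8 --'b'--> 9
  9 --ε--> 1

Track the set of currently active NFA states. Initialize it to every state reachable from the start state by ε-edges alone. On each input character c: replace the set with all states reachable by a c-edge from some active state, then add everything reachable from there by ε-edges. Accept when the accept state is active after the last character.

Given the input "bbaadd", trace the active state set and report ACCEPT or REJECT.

Answer: REJECT

Trace:
S₀ = ε-closure({0}) = {0,2,4,6}
'b' @ 1: {}  — state set empty
rest 'baadd' ignored (set empty)
after full input: {}  (accept=1 not in)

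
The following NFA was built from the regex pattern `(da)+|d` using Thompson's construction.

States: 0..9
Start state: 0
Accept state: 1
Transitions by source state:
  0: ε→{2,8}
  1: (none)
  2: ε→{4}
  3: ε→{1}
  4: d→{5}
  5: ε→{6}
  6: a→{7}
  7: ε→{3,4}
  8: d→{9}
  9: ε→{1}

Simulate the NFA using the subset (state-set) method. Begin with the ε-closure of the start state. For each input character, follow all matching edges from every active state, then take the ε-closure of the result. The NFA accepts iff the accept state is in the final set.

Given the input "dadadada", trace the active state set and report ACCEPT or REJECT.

Answer: ACCEPT

Derivation:
S₀ = ε-closure({0}) = {0,2,4,8}
'd' @ 1: {1,5,6,9}  [accepting]
'a' @ 2: {1,3,4,7}  [accepting]
'd' @ 3: {5,6}
'a' @ 4: {1,3,4,7}  [accepting]
'd' @ 5: {5,6}
'a' @ 6: {1,3,4,7}  [accepting]
'd' @ 7: {5,6}
'a' @ 8: {1,3,4,7}  [accepting]
end set {1,3,4,7} — state 1 in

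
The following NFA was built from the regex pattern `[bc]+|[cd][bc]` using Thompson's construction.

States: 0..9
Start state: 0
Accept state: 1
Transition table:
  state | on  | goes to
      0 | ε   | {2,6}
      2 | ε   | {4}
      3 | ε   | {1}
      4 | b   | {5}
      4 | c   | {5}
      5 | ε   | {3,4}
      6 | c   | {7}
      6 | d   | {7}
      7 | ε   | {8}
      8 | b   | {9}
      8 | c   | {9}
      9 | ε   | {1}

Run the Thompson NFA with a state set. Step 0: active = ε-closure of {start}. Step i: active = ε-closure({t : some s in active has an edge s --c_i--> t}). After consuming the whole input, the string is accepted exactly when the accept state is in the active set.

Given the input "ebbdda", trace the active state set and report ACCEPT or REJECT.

Answer: REJECT

Steps:
initial (ε-close {0}): {0,2,4,6}
'e' @ 1: {}  — state set empty
rest 'bbdda' ignored (set empty)
after full input: {}  (accept=1 not in)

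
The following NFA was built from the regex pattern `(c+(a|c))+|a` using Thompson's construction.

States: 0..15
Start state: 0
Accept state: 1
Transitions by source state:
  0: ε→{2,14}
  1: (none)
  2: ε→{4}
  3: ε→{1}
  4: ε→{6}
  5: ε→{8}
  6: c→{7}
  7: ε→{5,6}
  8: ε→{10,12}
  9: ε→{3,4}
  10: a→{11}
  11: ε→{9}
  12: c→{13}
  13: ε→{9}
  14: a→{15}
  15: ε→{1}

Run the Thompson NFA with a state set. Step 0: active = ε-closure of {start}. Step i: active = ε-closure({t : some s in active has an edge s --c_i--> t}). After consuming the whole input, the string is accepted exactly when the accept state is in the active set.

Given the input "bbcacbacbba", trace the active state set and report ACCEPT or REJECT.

initial (ε-close {0}): {0,2,4,6,14}
'b' @ 1: {}  — state set empty
rest 'bcacbacbba' ignored (set empty)
end set {} — state 1 not in

Answer: REJECT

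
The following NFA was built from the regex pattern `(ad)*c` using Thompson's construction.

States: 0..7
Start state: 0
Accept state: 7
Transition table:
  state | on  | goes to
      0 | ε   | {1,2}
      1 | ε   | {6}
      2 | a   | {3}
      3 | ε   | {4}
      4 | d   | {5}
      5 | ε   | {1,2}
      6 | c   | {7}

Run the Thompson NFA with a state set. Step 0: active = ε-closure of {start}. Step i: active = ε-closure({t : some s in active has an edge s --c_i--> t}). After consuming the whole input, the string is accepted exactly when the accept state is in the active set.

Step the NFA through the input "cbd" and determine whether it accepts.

Answer: REJECT

Derivation:
start: ε-closure({0}) = {0,1,2,6}
'c' @ 1: {7}  (accept∈set)
'b' @ 2: {}  — no active states
rest 'd' ignored (set empty)
after full input: {}  (accept=7 not in)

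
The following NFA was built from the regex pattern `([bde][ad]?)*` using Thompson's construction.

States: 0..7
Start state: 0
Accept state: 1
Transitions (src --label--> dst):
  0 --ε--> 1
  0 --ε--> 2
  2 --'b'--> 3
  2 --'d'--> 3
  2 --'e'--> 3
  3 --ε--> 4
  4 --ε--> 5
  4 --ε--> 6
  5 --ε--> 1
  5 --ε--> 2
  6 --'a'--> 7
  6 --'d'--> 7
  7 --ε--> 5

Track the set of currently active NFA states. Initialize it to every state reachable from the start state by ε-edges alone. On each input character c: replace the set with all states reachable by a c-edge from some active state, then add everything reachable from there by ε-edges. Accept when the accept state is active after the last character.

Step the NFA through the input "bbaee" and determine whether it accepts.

Answer: ACCEPT

Steps:
S₀ = ε-closure({0}) = {0,1,2}
'b' @ 1: {1,2,3,4,5,6}  ✓accept
'b' @ 2: {1,2,3,4,5,6}  ✓accept
'a' @ 3: {1,2,5,7}  ✓accept
'e' @ 4: {1,2,3,4,5,6}  ✓accept
'e' @ 5: {1,2,3,4,5,6}  ✓accept
end set {1,2,3,4,5,6} — state 1 in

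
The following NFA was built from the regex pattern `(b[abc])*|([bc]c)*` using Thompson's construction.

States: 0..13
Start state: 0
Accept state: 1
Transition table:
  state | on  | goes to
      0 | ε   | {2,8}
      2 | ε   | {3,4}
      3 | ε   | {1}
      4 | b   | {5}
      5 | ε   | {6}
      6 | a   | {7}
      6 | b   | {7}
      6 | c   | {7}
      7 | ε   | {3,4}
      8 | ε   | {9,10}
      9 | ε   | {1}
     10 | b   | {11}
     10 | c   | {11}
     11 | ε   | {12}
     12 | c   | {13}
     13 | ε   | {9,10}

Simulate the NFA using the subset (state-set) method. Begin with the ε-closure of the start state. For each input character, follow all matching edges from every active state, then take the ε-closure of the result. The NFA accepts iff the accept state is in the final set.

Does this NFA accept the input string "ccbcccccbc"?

initial (ε-close {0}): {0,1,2,3,4,8,9,10}
'c' @ 1: {11,12}
'c' @ 2: {1,9,10,13}  [accepting]
'b' @ 3: {11,12}
'c' @ 4: {1,9,10,13}  [accepting]
'c' @ 5: {11,12}
'c' @ 6: {1,9,10,13}  [accepting]
'c' @ 7: {11,12}
'c' @ 8: {1,9,10,13}  [accepting]
'b' @ 9: {11,12}
'c' @ 10: {1,9,10,13}  [accepting]
end set {1,9,10,13} — state 1 in

Answer: ACCEPT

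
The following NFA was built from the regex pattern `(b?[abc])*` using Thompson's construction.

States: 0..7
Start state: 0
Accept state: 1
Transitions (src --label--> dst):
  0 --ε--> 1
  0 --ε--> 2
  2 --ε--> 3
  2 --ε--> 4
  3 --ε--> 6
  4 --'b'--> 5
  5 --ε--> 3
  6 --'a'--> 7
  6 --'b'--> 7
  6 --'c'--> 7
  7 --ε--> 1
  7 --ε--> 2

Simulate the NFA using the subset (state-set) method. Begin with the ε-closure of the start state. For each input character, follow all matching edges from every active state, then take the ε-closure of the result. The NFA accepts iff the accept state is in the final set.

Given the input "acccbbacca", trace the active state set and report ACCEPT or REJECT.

Answer: ACCEPT

Trace:
initial (ε-close {0}): {0,1,2,3,4,6}
'a' @ 1: {1,2,3,4,6,7}  [accepting]
'c' @ 2: {1,2,3,4,6,7}  [accepting]
'c' @ 3: {1,2,3,4,6,7}  [accepting]
'c' @ 4: {1,2,3,4,6,7}  [accepting]
'b' @ 5: {1,2,3,4,5,6,7}  [accepting]
'b' @ 6: {1,2,3,4,5,6,7}  [accepting]
'a' @ 7: {1,2,3,4,6,7}  [accepting]
'c' @ 8: {1,2,3,4,6,7}  [accepting]
'c' @ 9: {1,2,3,4,6,7}  [accepting]
'a' @ 10: {1,2,3,4,6,7}  [accepting]
after full input: {1,2,3,4,6,7}  (accept=1 in)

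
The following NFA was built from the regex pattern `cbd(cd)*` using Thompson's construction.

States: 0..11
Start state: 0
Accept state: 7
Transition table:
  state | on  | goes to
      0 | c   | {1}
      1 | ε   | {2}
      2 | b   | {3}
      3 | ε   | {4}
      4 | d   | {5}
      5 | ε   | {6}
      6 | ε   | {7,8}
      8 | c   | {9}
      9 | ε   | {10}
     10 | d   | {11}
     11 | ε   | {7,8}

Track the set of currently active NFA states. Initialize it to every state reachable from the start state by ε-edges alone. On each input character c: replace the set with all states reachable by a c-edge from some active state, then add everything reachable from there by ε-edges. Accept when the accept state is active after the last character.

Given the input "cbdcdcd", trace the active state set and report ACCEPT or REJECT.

Answer: ACCEPT

Steps:
start: ε-closure({0}) = {0}
'c' @ 1: {1,2}
'b' @ 2: {3,4}
'd' @ 3: {5,6,7,8}  (accept∈set)
'c' @ 4: {9,10}
'd' @ 5: {7,8,11}  (accept∈set)
'c' @ 6: {9,10}
'd' @ 7: {7,8,11}  (accept∈set)
final: {7,8,11}; accept 7 in set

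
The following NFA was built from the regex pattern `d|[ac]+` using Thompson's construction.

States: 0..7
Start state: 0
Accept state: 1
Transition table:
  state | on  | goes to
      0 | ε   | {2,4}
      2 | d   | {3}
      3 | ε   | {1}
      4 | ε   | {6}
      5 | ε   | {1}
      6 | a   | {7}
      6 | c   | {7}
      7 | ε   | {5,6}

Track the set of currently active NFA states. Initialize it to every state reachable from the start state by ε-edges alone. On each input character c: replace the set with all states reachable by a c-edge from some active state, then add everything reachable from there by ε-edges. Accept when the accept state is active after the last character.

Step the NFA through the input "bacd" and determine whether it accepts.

S₀ = ε-closure({0}) = {0,2,4,6}
'b' @ 1: {}  — dead — no transitions
rest 'acd' ignored (set empty)
end set {} — state 1 not in

Answer: REJECT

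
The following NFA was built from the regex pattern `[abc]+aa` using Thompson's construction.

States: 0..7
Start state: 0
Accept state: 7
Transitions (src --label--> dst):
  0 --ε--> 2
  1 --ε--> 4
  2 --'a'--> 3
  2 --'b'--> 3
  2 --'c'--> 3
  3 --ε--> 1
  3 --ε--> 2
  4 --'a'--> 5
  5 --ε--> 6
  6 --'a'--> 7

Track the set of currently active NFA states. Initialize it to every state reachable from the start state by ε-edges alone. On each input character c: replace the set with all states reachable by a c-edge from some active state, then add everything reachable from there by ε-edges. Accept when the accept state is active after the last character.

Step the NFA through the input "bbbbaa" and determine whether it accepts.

initial (ε-close {0}): {0,2}
'b' @ 1: {1,2,3,4}
'b' @ 2: {1,2,3,4}
'b' @ 3: {1,2,3,4}
'b' @ 4: {1,2,3,4}
'a' @ 5: {1,2,3,4,5,6}
'a' @ 6: {1,2,3,4,5,6,7}  [accepting]
after full input: {1,2,3,4,5,6,7}  (accept=7 in)

Answer: ACCEPT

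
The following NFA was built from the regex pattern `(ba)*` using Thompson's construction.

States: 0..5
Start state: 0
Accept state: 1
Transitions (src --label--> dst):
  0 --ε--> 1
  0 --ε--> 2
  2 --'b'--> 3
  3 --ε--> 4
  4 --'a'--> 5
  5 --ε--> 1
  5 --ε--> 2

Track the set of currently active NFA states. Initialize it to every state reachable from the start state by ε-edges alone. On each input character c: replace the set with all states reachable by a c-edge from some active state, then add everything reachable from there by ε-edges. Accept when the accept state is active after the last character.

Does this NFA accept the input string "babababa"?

start: ε-closure({0}) = {0,1,2}
'b' @ 1: {3,4}
'a' @ 2: {1,2,5}  (accept∈set)
'b' @ 3: {3,4}
'a' @ 4: {1,2,5}  (accept∈set)
'b' @ 5: {3,4}
'a' @ 6: {1,2,5}  (accept∈set)
'b' @ 7: {3,4}
'a' @ 8: {1,2,5}  (accept∈set)
after full input: {1,2,5}  (accept=1 in)

Answer: ACCEPT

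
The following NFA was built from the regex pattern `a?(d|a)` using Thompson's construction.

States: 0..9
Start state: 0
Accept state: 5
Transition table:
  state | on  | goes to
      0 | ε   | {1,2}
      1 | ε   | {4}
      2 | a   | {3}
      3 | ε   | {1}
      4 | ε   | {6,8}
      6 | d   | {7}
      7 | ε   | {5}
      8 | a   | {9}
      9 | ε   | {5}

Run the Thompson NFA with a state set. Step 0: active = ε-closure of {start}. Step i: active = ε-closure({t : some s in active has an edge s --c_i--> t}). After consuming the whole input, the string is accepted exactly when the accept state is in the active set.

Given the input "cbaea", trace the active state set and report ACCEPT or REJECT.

Answer: REJECT

Derivation:
S₀ = ε-closure({0}) = {0,1,2,4,6,8}
'c' @ 1: {}  — state set empty
rest 'baea' ignored (set empty)
final: {}; accept 5 not in set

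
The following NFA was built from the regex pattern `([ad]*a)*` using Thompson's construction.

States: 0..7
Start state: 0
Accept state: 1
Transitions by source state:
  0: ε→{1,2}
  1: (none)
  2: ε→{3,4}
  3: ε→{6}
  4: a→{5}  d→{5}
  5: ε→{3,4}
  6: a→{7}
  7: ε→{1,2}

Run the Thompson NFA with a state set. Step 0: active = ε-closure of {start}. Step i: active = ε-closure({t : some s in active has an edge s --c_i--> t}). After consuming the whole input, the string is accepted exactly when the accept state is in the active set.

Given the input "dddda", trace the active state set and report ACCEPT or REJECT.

Answer: ACCEPT

Trace:
S₀ = ε-closure({0}) = {0,1,2,3,4,6}
'd' @ 1: {3,4,5,6}
'd' @ 2: {3,4,5,6}
'd' @ 3: {3,4,5,6}
'd' @ 4: {3,4,5,6}
'a' @ 5: {1,2,3,4,5,6,7}  [accepting]
after full input: {1,2,3,4,5,6,7}  (accept=1 in)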